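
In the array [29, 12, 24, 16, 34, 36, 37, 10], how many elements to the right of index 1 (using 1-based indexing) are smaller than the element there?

The element at index 1 is 29.
Elements after it: 12, 24, 16, 34, 36, 37, 10
Those smaller than 29: 12, 24, 16, 10

4 such elements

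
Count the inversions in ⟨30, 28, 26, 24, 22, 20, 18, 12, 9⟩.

36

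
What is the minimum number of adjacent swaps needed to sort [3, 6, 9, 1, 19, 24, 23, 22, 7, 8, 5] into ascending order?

Each adjacent swap fixes exactly one inversion, so the minimum swap count equals the number of inversions.
Count inversions — for each element, later elements that are smaller:
3: 1 → 1
6: 1, 5 → 2
9: 1, 7, 8, 5 → 4
1: none → 0
19: 7, 8, 5 → 3
24: 23, 22, 7, 8, 5 → 5
23: 22, 7, 8, 5 → 4
22: 7, 8, 5 → 3
7: 5 → 1
8: 5 → 1
5: none → 0
Total inversions: 1 + 2 + 4 + 0 + 3 + 5 + 4 + 3 + 1 + 1 + 0 = 24

Adjacent swaps: 24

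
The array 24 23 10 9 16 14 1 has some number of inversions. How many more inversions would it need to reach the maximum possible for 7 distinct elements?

4

Maximum inversions for 7 distinct elements is C(7, 2) = 7·6/2 = 21.
Current inversions — for each element, count later smaller elements:
24: 6
23: 5
10: 2
9: 1
16: 2
14: 1
1: 0
Current total: 6 + 5 + 2 + 1 + 2 + 1 + 0 = 17
Shortfall: 21 − 17 = 4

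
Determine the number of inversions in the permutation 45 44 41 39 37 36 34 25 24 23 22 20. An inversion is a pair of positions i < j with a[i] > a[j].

66

Sweep left to right; for each value list the smaller values that follow it:
45 → 44, 41, 39, 37, 36, 34, 25, 24, 23, 22, 20 → 11
44 → 41, 39, 37, 36, 34, 25, 24, 23, 22, 20 → 10
41 → 39, 37, 36, 34, 25, 24, 23, 22, 20 → 9
39 → 37, 36, 34, 25, 24, 23, 22, 20 → 8
37 → 36, 34, 25, 24, 23, 22, 20 → 7
36 → 34, 25, 24, 23, 22, 20 → 6
34 → 25, 24, 23, 22, 20 → 5
25 → 24, 23, 22, 20 → 4
24 → 23, 22, 20 → 3
23 → 22, 20 → 2
22 → 20 → 1
20 → none → 0
Sum: 11 + 10 + 9 + 8 + 7 + 6 + 5 + 4 + 3 + 2 + 1 + 0 = 66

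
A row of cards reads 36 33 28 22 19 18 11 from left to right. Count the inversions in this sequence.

21 inversions

For each element, count later entries that are smaller:
36: 6
33: 5
28: 4
22: 3
19: 2
18: 1
11: 0
Sum: 6 + 5 + 4 + 3 + 2 + 1 + 0 = 21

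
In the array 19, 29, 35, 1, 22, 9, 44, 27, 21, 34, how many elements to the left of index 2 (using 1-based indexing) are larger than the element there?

0 such elements

The element at index 2 is 29.
Elements before it: 19
None of them are larger than 29.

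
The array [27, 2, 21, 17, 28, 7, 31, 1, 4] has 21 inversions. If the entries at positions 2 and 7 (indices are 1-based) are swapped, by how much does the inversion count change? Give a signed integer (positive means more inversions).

+9

Positions 2 and 7 hold 2 and 31; after swapping, the array is [27, 31, 21, 17, 28, 7, 2, 1, 4].
Count, for each position, how many later elements it exceeds:
27 → 21, 17, 7, 2, 1, 4 → 6
31 → 21, 17, 28, 7, 2, 1, 4 → 7
21 → 17, 7, 2, 1, 4 → 5
17 → 7, 2, 1, 4 → 4
28 → 7, 2, 1, 4 → 4
7 → 2, 1, 4 → 3
2 → 1 → 1
1 → none → 0
4 → none → 0
Sum: 6 + 7 + 5 + 4 + 4 + 3 + 1 + 0 + 0 = 30
Change: 30 − 21 = +9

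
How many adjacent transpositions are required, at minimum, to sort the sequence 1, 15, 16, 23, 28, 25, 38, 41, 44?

Adjacent swaps: 1

Minimum adjacent swaps = number of inversions (each swap of adjacent out-of-order elements removes one inversion and no swap can remove more).
Count inversions — for each element, later elements that are smaller:
1: none → 0
15: none → 0
16: none → 0
23: none → 0
28: 25 → 1
25: none → 0
38: none → 0
41: none → 0
44: none → 0
Total inversions: 0 + 0 + 0 + 0 + 1 + 0 + 0 + 0 + 0 = 1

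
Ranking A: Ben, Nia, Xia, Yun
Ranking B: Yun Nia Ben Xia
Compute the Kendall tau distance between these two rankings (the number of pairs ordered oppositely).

Assign each item its position (1..4) in the first ordering, then rewrite the second ordering as that position sequence:
positions: Ben→1, Nia→2, Xia→3, Yun→4
second ordering as positions: [4, 2, 1, 3]
Discordant pairs = inversions in this position sequence.
4: 2, 1, 3 → 3
2: 1 → 1
1: 0
3: 0
Total: 3 + 1 + 0 + 0 = 4

4 discordant pairs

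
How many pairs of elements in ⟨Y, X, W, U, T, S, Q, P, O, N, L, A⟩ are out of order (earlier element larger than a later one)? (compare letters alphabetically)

Element-by-element contributions:
Y: 11
X: 10
W: 9
U: 8
T: 7
S: 6
Q: 5
P: 4
O: 3
N: 2
L: 1
A: 0
Sum: 11 + 10 + 9 + 8 + 7 + 6 + 5 + 4 + 3 + 2 + 1 + 0 = 66

Out-of-order pairs: 66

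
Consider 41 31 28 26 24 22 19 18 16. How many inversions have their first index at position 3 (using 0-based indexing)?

The element at index 3 is 26.
Elements after it: 24, 22, 19, 18, 16
Those smaller than 26: 24, 22, 19, 18, 16

5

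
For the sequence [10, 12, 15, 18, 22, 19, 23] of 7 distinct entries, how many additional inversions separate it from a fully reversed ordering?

20

Maximum inversions for 7 distinct elements is C(7, 2) = 7·6/2 = 21.
Current inversions — for each element, count later smaller elements:
10: 0
12: 0
15: 0
18: 0
22: 1
19: 0
23: 0
Current total: 0 + 0 + 0 + 0 + 1 + 0 + 0 = 1
Shortfall: 21 − 1 = 20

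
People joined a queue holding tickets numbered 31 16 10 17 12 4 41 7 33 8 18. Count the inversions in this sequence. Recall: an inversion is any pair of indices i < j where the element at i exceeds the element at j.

Count, for each position, how many later elements it exceeds:
31: 8
16: 5
10: 3
17: 4
12: 3
4: 0
41: 4
7: 0
33: 2
8: 0
18: 0
Sum: 8 + 5 + 3 + 4 + 3 + 0 + 4 + 0 + 2 + 0 + 0 = 29

29 out-of-order pairs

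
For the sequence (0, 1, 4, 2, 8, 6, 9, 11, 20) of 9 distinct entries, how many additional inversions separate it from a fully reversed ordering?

Maximum inversions for 9 distinct elements is C(9, 2) = 9·8/2 = 36.
Current inversions — for each element, count later smaller elements:
0: 0
1: 0
4: 1
2: 0
8: 1
6: 0
9: 0
11: 0
20: 0
Current total: 0 + 0 + 1 + 0 + 1 + 0 + 0 + 0 + 0 = 2
Shortfall: 36 − 2 = 34

34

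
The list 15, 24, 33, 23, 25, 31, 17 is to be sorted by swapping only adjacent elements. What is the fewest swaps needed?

Each adjacent swap fixes exactly one inversion, so the minimum swap count equals the number of inversions.
Count inversions — for each element, later elements that are smaller:
15: none → 0
24: 23, 17 → 2
33: 23, 25, 31, 17 → 4
23: 17 → 1
25: 17 → 1
31: 17 → 1
17: none → 0
Total inversions: 0 + 2 + 4 + 1 + 1 + 1 + 0 = 9

Swaps: 9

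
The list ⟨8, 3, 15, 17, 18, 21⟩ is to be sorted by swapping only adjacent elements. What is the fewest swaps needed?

The minimum number of adjacent swaps to sort an array equals its inversion count, since every such swap removes exactly one inversion.
Count inversions — for each element, later elements that are smaller:
8: 3 → 1
3: none → 0
15: none → 0
17: none → 0
18: none → 0
21: none → 0
Total inversions: 1 + 0 + 0 + 0 + 0 + 0 = 1

1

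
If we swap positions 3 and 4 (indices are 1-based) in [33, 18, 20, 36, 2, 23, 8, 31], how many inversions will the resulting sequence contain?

16

Positions 3 and 4 hold 20 and 36; after swapping, the array is [33, 18, 36, 20, 2, 23, 8, 31].
For each element, count later entries that are smaller:
33: 6
18: 2
36: 5
20: 2
2: 0
23: 1
8: 0
31: 0
Sum: 6 + 2 + 5 + 2 + 0 + 1 + 0 + 0 = 16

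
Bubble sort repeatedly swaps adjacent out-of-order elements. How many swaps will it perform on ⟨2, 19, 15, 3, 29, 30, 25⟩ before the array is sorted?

5 adjacent swaps

The minimum number of adjacent swaps to sort an array equals its inversion count, since every such swap removes exactly one inversion.
Count inversions — for each element, later elements that are smaller:
2: none → 0
19: 15, 3 → 2
15: 3 → 1
3: none → 0
29: 25 → 1
30: 25 → 1
25: none → 0
Total inversions: 0 + 2 + 1 + 0 + 1 + 1 + 0 = 5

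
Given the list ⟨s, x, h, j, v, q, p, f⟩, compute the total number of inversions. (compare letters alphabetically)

19

Count, for each position, how many later elements it exceeds:
s → h, j, q, p, f → 5
x → h, j, v, q, p, f → 6
h → f → 1
j → f → 1
v → q, p, f → 3
q → p, f → 2
p → f → 1
f → none → 0
Sum: 5 + 6 + 1 + 1 + 3 + 2 + 1 + 0 = 19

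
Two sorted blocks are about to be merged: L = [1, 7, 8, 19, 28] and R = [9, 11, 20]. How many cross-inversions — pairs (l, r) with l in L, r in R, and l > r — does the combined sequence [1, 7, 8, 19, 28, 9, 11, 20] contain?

5 split inversions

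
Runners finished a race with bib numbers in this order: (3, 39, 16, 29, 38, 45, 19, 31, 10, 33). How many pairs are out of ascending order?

Element-by-element contributions:
3 → none → 0
39 → 16, 29, 38, 19, 31, 10, 33 → 7
16 → 10 → 1
29 → 19, 10 → 2
38 → 19, 31, 10, 33 → 4
45 → 19, 31, 10, 33 → 4
19 → 10 → 1
31 → 10 → 1
10 → none → 0
33 → none → 0
Sum: 0 + 7 + 1 + 2 + 4 + 4 + 1 + 1 + 0 + 0 = 20

20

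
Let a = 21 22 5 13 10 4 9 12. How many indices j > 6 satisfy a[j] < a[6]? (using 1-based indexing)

The element at index 6 is 4.
Elements after it: 9, 12
None of them are smaller than 4.

0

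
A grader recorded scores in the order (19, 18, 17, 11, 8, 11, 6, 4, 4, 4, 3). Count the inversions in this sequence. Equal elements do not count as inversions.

50

Sweep left to right; for each value list the smaller values that follow it:
19 → 18, 17, 11, 8, 11, 6, 4, 4, 4, 3 → 10
18 → 17, 11, 8, 11, 6, 4, 4, 4, 3 → 9
17 → 11, 8, 11, 6, 4, 4, 4, 3 → 8
11 → 8, 6, 4, 4, 4, 3 → 6
8 → 6, 4, 4, 4, 3 → 5
11 → 6, 4, 4, 4, 3 → 5
6 → 4, 4, 4, 3 → 4
4 → 3 → 1
4 → 3 → 1
4 → 3 → 1
3 → none → 0
Sum: 10 + 9 + 8 + 6 + 5 + 5 + 4 + 1 + 1 + 1 + 0 = 50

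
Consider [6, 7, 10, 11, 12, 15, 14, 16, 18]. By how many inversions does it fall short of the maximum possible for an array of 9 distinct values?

35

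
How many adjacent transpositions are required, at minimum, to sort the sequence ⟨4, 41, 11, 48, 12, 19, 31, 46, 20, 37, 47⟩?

Minimum adjacent swaps = number of inversions (each swap of adjacent out-of-order elements removes one inversion and no swap can remove more).
Count inversions — for each element, later elements that are smaller:
4: none → 0
41: 11, 12, 19, 31, 20, 37 → 6
11: none → 0
48: 12, 19, 31, 46, 20, 37, 47 → 7
12: none → 0
19: none → 0
31: 20 → 1
46: 20, 37 → 2
20: none → 0
37: none → 0
47: none → 0
Total inversions: 0 + 6 + 0 + 7 + 0 + 0 + 1 + 2 + 0 + 0 + 0 = 16

16 swaps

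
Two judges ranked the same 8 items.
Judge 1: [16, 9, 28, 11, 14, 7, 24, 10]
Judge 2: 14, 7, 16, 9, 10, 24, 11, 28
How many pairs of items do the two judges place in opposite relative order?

14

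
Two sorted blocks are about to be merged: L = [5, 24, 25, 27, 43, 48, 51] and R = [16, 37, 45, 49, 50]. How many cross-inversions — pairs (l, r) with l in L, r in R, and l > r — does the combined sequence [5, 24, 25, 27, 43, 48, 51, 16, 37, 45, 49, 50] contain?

13

For each element r of the right run, count left-run elements greater than r:
r = 16: 24, 25, 27, 43, 48, 51 → 6
r = 37: 43, 48, 51 → 3
r = 45: 48, 51 → 2
r = 49: 51 → 1
r = 50: 51 → 1
Cross-inversions: 6 + 3 + 2 + 1 + 1 = 13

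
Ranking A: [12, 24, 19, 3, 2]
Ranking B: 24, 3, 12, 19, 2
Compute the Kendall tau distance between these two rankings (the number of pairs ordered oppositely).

Assign each item its position (1..5) in the first ordering, then rewrite the second ordering as that position sequence:
positions: 12→1, 24→2, 19→3, 3→4, 2→5
second ordering as positions: [2, 4, 1, 3, 5]
Discordant pairs = inversions in this position sequence.
2: 1 → 1
4: 1, 3 → 2
1: 0
3: 0
5: 0
Total: 1 + 2 + 0 + 0 + 0 = 3

3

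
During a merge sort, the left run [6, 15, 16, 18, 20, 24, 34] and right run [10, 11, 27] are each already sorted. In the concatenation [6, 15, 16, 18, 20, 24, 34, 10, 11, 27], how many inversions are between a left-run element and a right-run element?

13

Take each right-half value and tally the left-half values above it:
r = 10: 15, 16, 18, 20, 24, 34 → 6
r = 11: 15, 16, 18, 20, 24, 34 → 6
r = 27: 34 → 1
Cross-inversions: 6 + 6 + 1 = 13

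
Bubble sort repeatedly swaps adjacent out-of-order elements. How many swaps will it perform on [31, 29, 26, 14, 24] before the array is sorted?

9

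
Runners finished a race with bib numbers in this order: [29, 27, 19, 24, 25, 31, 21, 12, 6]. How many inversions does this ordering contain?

Element-by-element contributions:
29 → 27, 19, 24, 25, 21, 12, 6 → 7
27 → 19, 24, 25, 21, 12, 6 → 6
19 → 12, 6 → 2
24 → 21, 12, 6 → 3
25 → 21, 12, 6 → 3
31 → 21, 12, 6 → 3
21 → 12, 6 → 2
12 → 6 → 1
6 → none → 0
Sum: 7 + 6 + 2 + 3 + 3 + 3 + 2 + 1 + 0 = 27

27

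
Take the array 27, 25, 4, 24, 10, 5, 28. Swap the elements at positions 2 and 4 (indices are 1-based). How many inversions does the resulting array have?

11

Positions 2 and 4 hold 25 and 24; after swapping, the array is [27, 24, 4, 25, 10, 5, 28].
Sweep left to right; for each value list the smaller values that follow it:
27: 5
24: 3
4: 0
25: 2
10: 1
5: 0
28: 0
Sum: 5 + 3 + 0 + 2 + 1 + 0 + 0 = 11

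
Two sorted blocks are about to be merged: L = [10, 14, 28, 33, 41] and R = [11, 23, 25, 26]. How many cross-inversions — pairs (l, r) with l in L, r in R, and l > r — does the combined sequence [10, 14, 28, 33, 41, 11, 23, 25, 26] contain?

There are 13 cross-inversions.

Count, for every r in R, how many entries of L exceed r:
r = 11: 14, 28, 33, 41 → 4
r = 23: 28, 33, 41 → 3
r = 25: 28, 33, 41 → 3
r = 26: 28, 33, 41 → 3
Cross-inversions: 4 + 3 + 3 + 3 = 13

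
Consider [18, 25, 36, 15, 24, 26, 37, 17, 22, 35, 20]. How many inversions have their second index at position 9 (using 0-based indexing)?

2

The element at index 9 is 35.
Elements before it: 18, 25, 36, 15, 24, 26, 37, 17, 22
Those larger than 35: 36, 37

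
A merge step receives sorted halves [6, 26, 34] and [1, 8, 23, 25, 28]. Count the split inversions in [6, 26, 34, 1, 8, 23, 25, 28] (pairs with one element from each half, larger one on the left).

10 split inversions

For each element r of the right run, count left-run elements greater than r:
r = 1: 6, 26, 34 → 3
r = 8: 26, 34 → 2
r = 23: 26, 34 → 2
r = 25: 26, 34 → 2
r = 28: 34 → 1
Cross-inversions: 3 + 2 + 2 + 2 + 1 = 10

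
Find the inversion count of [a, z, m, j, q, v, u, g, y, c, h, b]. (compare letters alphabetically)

There are 39 inversions.

Element-by-element contributions:
a → none → 0
z → m, j, q, v, u, g, y, c, h, b → 10
m → j, g, c, h, b → 5
j → g, c, h, b → 4
q → g, c, h, b → 4
v → u, g, c, h, b → 5
u → g, c, h, b → 4
g → c, b → 2
y → c, h, b → 3
c → b → 1
h → b → 1
b → none → 0
Sum: 0 + 10 + 5 + 4 + 4 + 5 + 4 + 2 + 3 + 1 + 1 + 0 = 39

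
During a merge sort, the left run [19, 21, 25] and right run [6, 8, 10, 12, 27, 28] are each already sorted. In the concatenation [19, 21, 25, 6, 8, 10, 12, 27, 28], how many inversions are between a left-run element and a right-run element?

12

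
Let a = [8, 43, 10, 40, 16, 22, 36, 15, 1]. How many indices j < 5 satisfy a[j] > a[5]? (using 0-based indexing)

The element at index 5 is 22.
Elements before it: 8, 43, 10, 40, 16
Those larger than 22: 43, 40

2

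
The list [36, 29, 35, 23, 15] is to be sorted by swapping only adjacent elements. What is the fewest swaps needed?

9

Minimum adjacent swaps = number of inversions (each swap of adjacent out-of-order elements removes one inversion and no swap can remove more).
Count inversions — for each element, later elements that are smaller:
36: 29, 35, 23, 15 → 4
29: 23, 15 → 2
35: 23, 15 → 2
23: 15 → 1
15: none → 0
Total inversions: 4 + 2 + 2 + 1 + 0 = 9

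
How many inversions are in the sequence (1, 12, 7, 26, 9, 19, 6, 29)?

9

Count, for each position, how many later elements it exceeds:
1 → none → 0
12 → 7, 9, 6 → 3
7 → 6 → 1
26 → 9, 19, 6 → 3
9 → 6 → 1
19 → 6 → 1
6 → none → 0
29 → none → 0
Sum: 0 + 3 + 1 + 3 + 1 + 1 + 0 + 0 = 9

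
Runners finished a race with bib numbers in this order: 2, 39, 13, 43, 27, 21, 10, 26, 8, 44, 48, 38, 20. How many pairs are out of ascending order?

For each element, count later entries that are smaller:
2 → none → 0
39 → 13, 27, 21, 10, 26, 8, 38, 20 → 8
13 → 10, 8 → 2
43 → 27, 21, 10, 26, 8, 38, 20 → 7
27 → 21, 10, 26, 8, 20 → 5
21 → 10, 8, 20 → 3
10 → 8 → 1
26 → 8, 20 → 2
8 → none → 0
44 → 38, 20 → 2
48 → 38, 20 → 2
38 → 20 → 1
20 → none → 0
Sum: 0 + 8 + 2 + 7 + 5 + 3 + 1 + 2 + 0 + 2 + 2 + 1 + 0 = 33

33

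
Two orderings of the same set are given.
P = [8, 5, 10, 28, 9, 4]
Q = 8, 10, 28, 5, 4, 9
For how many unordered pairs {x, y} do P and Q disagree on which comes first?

Assign each item its position (1..6) in the first ordering, then rewrite the second ordering as that position sequence:
positions: 8→1, 5→2, 10→3, 28→4, 9→5, 4→6
second ordering as positions: [1, 3, 4, 2, 6, 5]
Discordant pairs = inversions in this position sequence.
1: 0
3: 2 → 1
4: 2 → 1
2: 0
6: 5 → 1
5: 0
Total: 0 + 1 + 1 + 0 + 1 + 0 = 3

3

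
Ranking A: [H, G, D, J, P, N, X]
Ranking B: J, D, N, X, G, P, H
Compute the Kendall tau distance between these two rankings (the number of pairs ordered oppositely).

Assign each item its position (1..7) in the first ordering, then rewrite the second ordering as that position sequence:
positions: H→1, G→2, D→3, J→4, P→5, N→6, X→7
second ordering as positions: [4, 3, 6, 7, 2, 5, 1]
Discordant pairs = inversions in this position sequence.
4: 3, 2, 1 → 3
3: 2, 1 → 2
6: 2, 5, 1 → 3
7: 2, 5, 1 → 3
2: 1 → 1
5: 1 → 1
1: 0
Total: 3 + 2 + 3 + 3 + 1 + 1 + 0 = 13

There are 13 discordant pairs.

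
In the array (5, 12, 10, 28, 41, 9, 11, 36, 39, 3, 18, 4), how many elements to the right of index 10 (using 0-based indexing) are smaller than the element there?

The element at index 10 is 18.
Elements after it: 4
Those smaller than 18: 4

1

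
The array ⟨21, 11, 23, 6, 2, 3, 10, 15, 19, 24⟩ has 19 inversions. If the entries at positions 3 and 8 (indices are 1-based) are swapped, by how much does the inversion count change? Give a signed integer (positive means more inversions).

-1

Positions 3 and 8 hold 23 and 15; after swapping, the array is [21, 11, 15, 6, 2, 3, 10, 23, 19, 24].
Count, for each position, how many later elements it exceeds:
21 → 11, 15, 6, 2, 3, 10, 19 → 7
11 → 6, 2, 3, 10 → 4
15 → 6, 2, 3, 10 → 4
6 → 2, 3 → 2
2 → none → 0
3 → none → 0
10 → none → 0
23 → 19 → 1
19 → none → 0
24 → none → 0
Sum: 7 + 4 + 4 + 2 + 0 + 0 + 0 + 1 + 0 + 0 = 18
Change: 18 − 19 = -1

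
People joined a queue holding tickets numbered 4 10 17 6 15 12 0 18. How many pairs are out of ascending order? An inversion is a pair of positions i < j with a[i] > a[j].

11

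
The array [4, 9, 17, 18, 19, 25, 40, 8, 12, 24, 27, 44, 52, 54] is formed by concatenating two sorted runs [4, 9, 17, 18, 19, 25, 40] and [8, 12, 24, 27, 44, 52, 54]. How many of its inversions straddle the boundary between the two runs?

For each element r of the right run, count left-run elements greater than r:
r = 8: 9, 17, 18, 19, 25, 40 → 6
r = 12: 17, 18, 19, 25, 40 → 5
r = 24: 25, 40 → 2
r = 27: 40 → 1
r = 44: none → 0
r = 52: none → 0
r = 54: none → 0
Cross-inversions: 6 + 5 + 2 + 1 + 0 + 0 + 0 = 14

14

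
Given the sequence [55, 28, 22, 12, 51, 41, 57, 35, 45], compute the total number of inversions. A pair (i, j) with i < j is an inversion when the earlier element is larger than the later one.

Out-of-order pairs: 16

For each element, count later entries that are smaller:
55 → 28, 22, 12, 51, 41, 35, 45 → 7
28 → 22, 12 → 2
22 → 12 → 1
12 → none → 0
51 → 41, 35, 45 → 3
41 → 35 → 1
57 → 35, 45 → 2
35 → none → 0
45 → none → 0
Sum: 7 + 2 + 1 + 0 + 3 + 1 + 2 + 0 + 0 = 16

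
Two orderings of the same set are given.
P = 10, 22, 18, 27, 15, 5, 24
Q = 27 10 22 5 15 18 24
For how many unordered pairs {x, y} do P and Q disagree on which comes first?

Assign each item its position (1..7) in the first ordering, then rewrite the second ordering as that position sequence:
positions: 10→1, 22→2, 18→3, 27→4, 15→5, 5→6, 24→7
second ordering as positions: [4, 1, 2, 6, 5, 3, 7]
Discordant pairs = inversions in this position sequence.
4: 1, 2, 3 → 3
1: 0
2: 0
6: 5, 3 → 2
5: 3 → 1
3: 0
7: 0
Total: 3 + 0 + 0 + 2 + 1 + 0 + 0 = 6

6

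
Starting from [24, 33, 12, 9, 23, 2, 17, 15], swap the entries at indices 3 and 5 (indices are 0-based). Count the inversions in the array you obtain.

Inversions: 18

Positions 3 and 5 hold 9 and 2; after swapping, the array is [24, 33, 12, 2, 23, 9, 17, 15].
For each element, count later entries that are smaller:
24 → 12, 2, 23, 9, 17, 15 → 6
33 → 12, 2, 23, 9, 17, 15 → 6
12 → 2, 9 → 2
2 → none → 0
23 → 9, 17, 15 → 3
9 → none → 0
17 → 15 → 1
15 → none → 0
Sum: 6 + 6 + 2 + 0 + 3 + 0 + 1 + 0 = 18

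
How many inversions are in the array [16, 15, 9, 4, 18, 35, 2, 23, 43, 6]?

20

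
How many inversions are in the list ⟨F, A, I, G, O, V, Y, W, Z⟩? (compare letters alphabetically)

3

For each element, count later entries that are smaller:
F: 1
A: 0
I: 1
G: 0
O: 0
V: 0
Y: 1
W: 0
Z: 0
Sum: 1 + 0 + 1 + 0 + 0 + 0 + 1 + 0 + 0 = 3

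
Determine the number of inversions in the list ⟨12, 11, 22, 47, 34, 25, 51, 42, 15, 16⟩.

18

Count, for each position, how many later elements it exceeds:
12: 1
11: 0
22: 2
47: 5
34: 3
25: 2
51: 3
42: 2
15: 0
16: 0
Sum: 1 + 0 + 2 + 5 + 3 + 2 + 3 + 2 + 0 + 0 = 18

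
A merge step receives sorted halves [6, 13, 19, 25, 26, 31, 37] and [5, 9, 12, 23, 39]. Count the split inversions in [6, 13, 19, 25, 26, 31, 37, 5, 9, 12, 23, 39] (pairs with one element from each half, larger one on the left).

23

Count, for every r in R, how many entries of L exceed r:
r = 5: 6, 13, 19, 25, 26, 31, 37 → 7
r = 9: 13, 19, 25, 26, 31, 37 → 6
r = 12: 13, 19, 25, 26, 31, 37 → 6
r = 23: 25, 26, 31, 37 → 4
r = 39: none → 0
Cross-inversions: 7 + 6 + 6 + 4 + 0 = 23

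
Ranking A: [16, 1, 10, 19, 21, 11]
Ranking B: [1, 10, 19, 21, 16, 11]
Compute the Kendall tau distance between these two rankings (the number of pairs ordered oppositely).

Discordant pairs: 4

Assign each item its position (1..6) in the first ordering, then rewrite the second ordering as that position sequence:
positions: 16→1, 1→2, 10→3, 19→4, 21→5, 11→6
second ordering as positions: [2, 3, 4, 5, 1, 6]
Discordant pairs = inversions in this position sequence.
2: 1 → 1
3: 1 → 1
4: 1 → 1
5: 1 → 1
1: 0
6: 0
Total: 1 + 1 + 1 + 1 + 0 + 0 = 4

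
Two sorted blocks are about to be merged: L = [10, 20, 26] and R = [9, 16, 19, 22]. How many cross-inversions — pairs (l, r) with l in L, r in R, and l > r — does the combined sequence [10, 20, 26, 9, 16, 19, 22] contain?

8

Count, for every r in R, how many entries of L exceed r:
r = 9: 10, 20, 26 → 3
r = 16: 20, 26 → 2
r = 19: 20, 26 → 2
r = 22: 26 → 1
Cross-inversions: 3 + 2 + 2 + 1 = 8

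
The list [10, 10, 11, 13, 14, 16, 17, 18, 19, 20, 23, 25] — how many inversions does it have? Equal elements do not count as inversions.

Sweep left to right; for each value list the smaller values that follow it:
10 → none → 0
10 → none → 0
11 → none → 0
13 → none → 0
14 → none → 0
16 → none → 0
17 → none → 0
18 → none → 0
19 → none → 0
20 → none → 0
23 → none → 0
25 → none → 0
Sum: 0 + 0 + 0 + 0 + 0 + 0 + 0 + 0 + 0 + 0 + 0 + 0 = 0

Out-of-order pairs: 0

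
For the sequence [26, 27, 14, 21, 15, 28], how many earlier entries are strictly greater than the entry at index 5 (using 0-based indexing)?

The element at index 5 is 28.
Elements before it: 26, 27, 14, 21, 15
None of them are larger than 28.

0 such elements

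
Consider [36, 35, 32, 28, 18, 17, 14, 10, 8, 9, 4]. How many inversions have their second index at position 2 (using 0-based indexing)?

2 such elements

The element at index 2 is 32.
Elements before it: 36, 35
Those larger than 32: 36, 35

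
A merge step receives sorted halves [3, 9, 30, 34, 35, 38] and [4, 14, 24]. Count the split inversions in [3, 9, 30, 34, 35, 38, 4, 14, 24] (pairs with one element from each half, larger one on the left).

Cross-inversions: 13

Take each right-half value and tally the left-half values above it:
r = 4: 9, 30, 34, 35, 38 → 5
r = 14: 30, 34, 35, 38 → 4
r = 24: 30, 34, 35, 38 → 4
Cross-inversions: 5 + 4 + 4 = 13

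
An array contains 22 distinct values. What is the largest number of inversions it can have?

231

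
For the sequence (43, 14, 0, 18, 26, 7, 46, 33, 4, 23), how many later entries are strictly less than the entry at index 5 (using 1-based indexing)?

3

The element at index 5 is 26.
Elements after it: 7, 46, 33, 4, 23
Those smaller than 26: 7, 4, 23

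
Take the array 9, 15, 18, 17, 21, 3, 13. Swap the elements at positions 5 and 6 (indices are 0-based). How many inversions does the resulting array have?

Positions 5 and 6 hold 3 and 13; after swapping, the array is [9, 15, 18, 17, 21, 13, 3].
Sweep left to right; for each value list the smaller values that follow it:
9: 1
15: 2
18: 3
17: 2
21: 2
13: 1
3: 0
Sum: 1 + 2 + 3 + 2 + 2 + 1 + 0 = 11

11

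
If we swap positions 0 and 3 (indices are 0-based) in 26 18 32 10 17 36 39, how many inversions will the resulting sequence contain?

Positions 0 and 3 hold 26 and 10; after swapping, the array is [10, 18, 32, 26, 17, 36, 39].
For each element, count later entries that are smaller:
10 → none → 0
18 → 17 → 1
32 → 26, 17 → 2
26 → 17 → 1
17 → none → 0
36 → none → 0
39 → none → 0
Sum: 0 + 1 + 2 + 1 + 0 + 0 + 0 = 4

4 inversions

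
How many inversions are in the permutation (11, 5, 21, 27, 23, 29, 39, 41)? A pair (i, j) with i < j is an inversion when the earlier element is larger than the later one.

2

Element-by-element contributions:
11: 1
5: 0
21: 0
27: 1
23: 0
29: 0
39: 0
41: 0
Sum: 1 + 0 + 0 + 1 + 0 + 0 + 0 + 0 = 2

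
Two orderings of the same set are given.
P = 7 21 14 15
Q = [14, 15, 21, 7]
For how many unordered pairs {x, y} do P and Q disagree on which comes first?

5

Assign each item its position (1..4) in the first ordering, then rewrite the second ordering as that position sequence:
positions: 7→1, 21→2, 14→3, 15→4
second ordering as positions: [3, 4, 2, 1]
Discordant pairs = inversions in this position sequence.
3: 2, 1 → 2
4: 2, 1 → 2
2: 1 → 1
1: 0
Total: 2 + 2 + 1 + 0 = 5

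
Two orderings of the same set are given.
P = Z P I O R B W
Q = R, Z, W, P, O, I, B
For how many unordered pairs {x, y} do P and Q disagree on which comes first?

9 disagreeing pairs

Assign each item its position (1..7) in the first ordering, then rewrite the second ordering as that position sequence:
positions: Z→1, P→2, I→3, O→4, R→5, B→6, W→7
second ordering as positions: [5, 1, 7, 2, 4, 3, 6]
Discordant pairs = inversions in this position sequence.
5: 1, 2, 4, 3 → 4
1: 0
7: 2, 4, 3, 6 → 4
2: 0
4: 3 → 1
3: 0
6: 0
Total: 4 + 0 + 4 + 0 + 1 + 0 + 0 = 9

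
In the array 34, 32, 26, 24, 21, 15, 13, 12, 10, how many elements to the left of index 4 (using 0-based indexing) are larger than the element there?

4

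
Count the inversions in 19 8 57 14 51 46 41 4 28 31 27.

30 inversions

For each element, count later entries that are smaller:
19: 3
8: 1
57: 8
14: 1
51: 6
46: 5
41: 4
4: 0
28: 1
31: 1
27: 0
Sum: 3 + 1 + 8 + 1 + 6 + 5 + 4 + 0 + 1 + 1 + 0 = 30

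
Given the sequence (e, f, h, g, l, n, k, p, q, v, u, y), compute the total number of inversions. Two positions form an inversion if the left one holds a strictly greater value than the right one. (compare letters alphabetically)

4

Element-by-element contributions:
e → none → 0
f → none → 0
h → g → 1
g → none → 0
l → k → 1
n → k → 1
k → none → 0
p → none → 0
q → none → 0
v → u → 1
u → none → 0
y → none → 0
Sum: 0 + 0 + 1 + 0 + 1 + 1 + 0 + 0 + 0 + 1 + 0 + 0 = 4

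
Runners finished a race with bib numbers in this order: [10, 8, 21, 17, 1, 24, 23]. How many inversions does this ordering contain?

7 inversions

Listing every pair i<j with a[i]>a[j] (using 0-based positions):
(0,1): 10 > 8
(0,4): 10 > 1
(1,4): 8 > 1
(2,3): 21 > 17
(2,4): 21 > 1
(3,4): 17 > 1
(5,6): 24 > 23
That's 7 pairs.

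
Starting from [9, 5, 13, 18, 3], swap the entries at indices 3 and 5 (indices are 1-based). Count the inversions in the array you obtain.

4 inversions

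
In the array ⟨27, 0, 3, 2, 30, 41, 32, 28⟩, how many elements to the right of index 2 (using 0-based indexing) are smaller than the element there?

1

The element at index 2 is 3.
Elements after it: 2, 30, 41, 32, 28
Those smaller than 3: 2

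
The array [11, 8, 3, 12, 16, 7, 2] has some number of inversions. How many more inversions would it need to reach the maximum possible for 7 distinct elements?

8 inversions short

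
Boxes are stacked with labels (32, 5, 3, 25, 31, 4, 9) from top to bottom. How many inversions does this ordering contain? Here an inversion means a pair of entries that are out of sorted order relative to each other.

12 inversions

Inversion pairs (indices are 1-based):
(1,2): 32 > 5
(1,3): 32 > 3
(1,4): 32 > 25
(1,5): 32 > 31
(1,6): 32 > 4
(1,7): 32 > 9
(2,3): 5 > 3
(2,6): 5 > 4
(4,6): 25 > 4
(4,7): 25 > 9
(5,6): 31 > 4
(5,7): 31 > 9
That's 12 pairs.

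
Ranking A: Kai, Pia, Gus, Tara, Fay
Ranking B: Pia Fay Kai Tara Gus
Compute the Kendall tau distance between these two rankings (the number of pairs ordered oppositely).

5 discordant pairs

Assign each item its position (1..5) in the first ordering, then rewrite the second ordering as that position sequence:
positions: Kai→1, Pia→2, Gus→3, Tara→4, Fay→5
second ordering as positions: [2, 5, 1, 4, 3]
Discordant pairs = inversions in this position sequence.
2: 1 → 1
5: 1, 4, 3 → 3
1: 0
4: 3 → 1
3: 0
Total: 1 + 3 + 0 + 1 + 0 = 5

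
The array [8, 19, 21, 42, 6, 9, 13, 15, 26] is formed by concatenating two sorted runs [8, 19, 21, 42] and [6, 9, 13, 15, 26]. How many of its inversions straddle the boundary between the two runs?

14

Count, for every r in R, how many entries of L exceed r:
r = 6: 8, 19, 21, 42 → 4
r = 9: 19, 21, 42 → 3
r = 13: 19, 21, 42 → 3
r = 15: 19, 21, 42 → 3
r = 26: 42 → 1
Cross-inversions: 4 + 3 + 3 + 3 + 1 = 14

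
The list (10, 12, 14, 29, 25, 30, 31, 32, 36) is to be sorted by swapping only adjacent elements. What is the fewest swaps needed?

The minimum number of adjacent swaps to sort an array equals its inversion count, since every such swap removes exactly one inversion.
Count inversions — for each element, later elements that are smaller:
10: none → 0
12: none → 0
14: none → 0
29: 25 → 1
25: none → 0
30: none → 0
31: none → 0
32: none → 0
36: none → 0
Total inversions: 0 + 0 + 0 + 1 + 0 + 0 + 0 + 0 + 0 = 1

1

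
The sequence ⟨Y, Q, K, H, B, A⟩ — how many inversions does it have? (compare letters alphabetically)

For each element, count later entries that are smaller:
Y → Q, K, H, B, A → 5
Q → K, H, B, A → 4
K → H, B, A → 3
H → B, A → 2
B → A → 1
A → none → 0
Sum: 5 + 4 + 3 + 2 + 1 + 0 = 15

15 out-of-order pairs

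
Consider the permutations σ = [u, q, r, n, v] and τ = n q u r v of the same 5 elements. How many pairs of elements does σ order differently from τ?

There are 4 discordant pairs.

Assign each item its position (1..5) in the first ordering, then rewrite the second ordering as that position sequence:
positions: u→1, q→2, r→3, n→4, v→5
second ordering as positions: [4, 2, 1, 3, 5]
Discordant pairs = inversions in this position sequence.
4: 2, 1, 3 → 3
2: 1 → 1
1: 0
3: 0
5: 0
Total: 3 + 1 + 0 + 0 + 0 = 4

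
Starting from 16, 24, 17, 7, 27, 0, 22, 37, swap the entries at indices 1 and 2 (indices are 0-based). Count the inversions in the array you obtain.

There are 10 inversions.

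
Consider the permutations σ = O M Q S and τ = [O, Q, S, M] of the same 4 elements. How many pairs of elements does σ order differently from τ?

2 discordant pairs

Assign each item its position (1..4) in the first ordering, then rewrite the second ordering as that position sequence:
positions: O→1, M→2, Q→3, S→4
second ordering as positions: [1, 3, 4, 2]
Discordant pairs = inversions in this position sequence.
1: 0
3: 2 → 1
4: 2 → 1
2: 0
Total: 0 + 1 + 1 + 0 = 2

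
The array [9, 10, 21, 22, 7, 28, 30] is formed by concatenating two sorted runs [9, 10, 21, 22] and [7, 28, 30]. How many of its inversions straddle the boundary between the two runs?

For each element r of the right run, count left-run elements greater than r:
r = 7: 9, 10, 21, 22 → 4
r = 28: none → 0
r = 30: none → 0
Cross-inversions: 4 + 0 + 0 = 4

There are 4 split inversions.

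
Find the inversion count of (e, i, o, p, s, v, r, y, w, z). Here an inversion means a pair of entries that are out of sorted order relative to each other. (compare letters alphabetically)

3

For each element, count later entries that are smaller:
e: 0
i: 0
o: 0
p: 0
s: 1
v: 1
r: 0
y: 1
w: 0
z: 0
Sum: 0 + 0 + 0 + 0 + 1 + 1 + 0 + 1 + 0 + 0 = 3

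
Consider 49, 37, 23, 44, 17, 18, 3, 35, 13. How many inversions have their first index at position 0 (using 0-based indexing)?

8

The element at index 0 is 49.
Elements after it: 37, 23, 44, 17, 18, 3, 35, 13
Those smaller than 49: 37, 23, 44, 17, 18, 3, 35, 13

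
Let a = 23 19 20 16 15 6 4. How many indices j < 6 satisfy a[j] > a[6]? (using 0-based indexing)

The element at index 6 is 4.
Elements before it: 23, 19, 20, 16, 15, 6
Those larger than 4: 23, 19, 20, 16, 15, 6

6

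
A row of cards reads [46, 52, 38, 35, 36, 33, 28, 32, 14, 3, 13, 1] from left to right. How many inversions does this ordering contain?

Sweep left to right; for each value list the smaller values that follow it:
46: 10
52: 10
38: 9
35: 7
36: 7
33: 6
28: 4
32: 4
14: 3
3: 1
13: 1
1: 0
Sum: 10 + 10 + 9 + 7 + 7 + 6 + 4 + 4 + 3 + 1 + 1 + 0 = 62

There are 62 inversions.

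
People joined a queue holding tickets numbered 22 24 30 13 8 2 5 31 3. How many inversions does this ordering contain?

There are 24 inversions.

Count, for each position, how many later elements it exceeds:
22 → 13, 8, 2, 5, 3 → 5
24 → 13, 8, 2, 5, 3 → 5
30 → 13, 8, 2, 5, 3 → 5
13 → 8, 2, 5, 3 → 4
8 → 2, 5, 3 → 3
2 → none → 0
5 → 3 → 1
31 → 3 → 1
3 → none → 0
Sum: 5 + 5 + 5 + 4 + 3 + 0 + 1 + 1 + 0 = 24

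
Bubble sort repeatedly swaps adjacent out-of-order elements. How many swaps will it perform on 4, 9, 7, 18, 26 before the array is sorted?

The minimum number of adjacent swaps to sort an array equals its inversion count, since every such swap removes exactly one inversion.
Count inversions — for each element, later elements that are smaller:
4: none → 0
9: 7 → 1
7: none → 0
18: none → 0
26: none → 0
Total inversions: 0 + 1 + 0 + 0 + 0 = 1

1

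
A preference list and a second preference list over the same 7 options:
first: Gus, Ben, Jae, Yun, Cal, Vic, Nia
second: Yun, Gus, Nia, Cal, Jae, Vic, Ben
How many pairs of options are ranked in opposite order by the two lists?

11

Assign each item its position (1..7) in the first ordering, then rewrite the second ordering as that position sequence:
positions: Gus→1, Ben→2, Jae→3, Yun→4, Cal→5, Vic→6, Nia→7
second ordering as positions: [4, 1, 7, 5, 3, 6, 2]
Discordant pairs = inversions in this position sequence.
4: 1, 3, 2 → 3
1: 0
7: 5, 3, 6, 2 → 4
5: 3, 2 → 2
3: 2 → 1
6: 2 → 1
2: 0
Total: 3 + 0 + 4 + 2 + 1 + 1 + 0 = 11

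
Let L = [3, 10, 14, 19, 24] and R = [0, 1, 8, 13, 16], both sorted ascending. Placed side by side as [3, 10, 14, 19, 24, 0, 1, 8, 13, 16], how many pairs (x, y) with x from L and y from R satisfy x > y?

For each element r of the right run, count left-run elements greater than r:
r = 0: 3, 10, 14, 19, 24 → 5
r = 1: 3, 10, 14, 19, 24 → 5
r = 8: 10, 14, 19, 24 → 4
r = 13: 14, 19, 24 → 3
r = 16: 19, 24 → 2
Cross-inversions: 5 + 5 + 4 + 3 + 2 = 19

19 split inversions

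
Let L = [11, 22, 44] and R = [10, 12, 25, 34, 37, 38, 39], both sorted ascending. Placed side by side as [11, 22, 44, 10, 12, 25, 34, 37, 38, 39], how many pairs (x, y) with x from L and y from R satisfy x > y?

For each element r of the right run, count left-run elements greater than r:
r = 10: 11, 22, 44 → 3
r = 12: 22, 44 → 2
r = 25: 44 → 1
r = 34: 44 → 1
r = 37: 44 → 1
r = 38: 44 → 1
r = 39: 44 → 1
Cross-inversions: 3 + 2 + 1 + 1 + 1 + 1 + 1 = 10

There are 10 cross-inversions.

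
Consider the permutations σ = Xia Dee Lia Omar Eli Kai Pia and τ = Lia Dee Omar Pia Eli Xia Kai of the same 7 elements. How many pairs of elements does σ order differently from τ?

There are 8 discordant pairs.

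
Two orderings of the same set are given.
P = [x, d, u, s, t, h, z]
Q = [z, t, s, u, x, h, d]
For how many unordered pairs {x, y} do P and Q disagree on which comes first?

Assign each item its position (1..7) in the first ordering, then rewrite the second ordering as that position sequence:
positions: x→1, d→2, u→3, s→4, t→5, h→6, z→7
second ordering as positions: [7, 5, 4, 3, 1, 6, 2]
Discordant pairs = inversions in this position sequence.
7: 5, 4, 3, 1, 6, 2 → 6
5: 4, 3, 1, 2 → 4
4: 3, 1, 2 → 3
3: 1, 2 → 2
1: 0
6: 2 → 1
2: 0
Total: 6 + 4 + 3 + 2 + 0 + 1 + 0 = 16

There are 16 disagreeing pairs.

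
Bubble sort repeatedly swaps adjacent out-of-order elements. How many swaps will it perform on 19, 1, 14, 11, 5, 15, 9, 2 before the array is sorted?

18 adjacent swaps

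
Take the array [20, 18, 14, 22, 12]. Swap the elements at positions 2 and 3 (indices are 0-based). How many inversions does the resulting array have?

Positions 2 and 3 hold 14 and 22; after swapping, the array is [20, 18, 22, 14, 12].
For each element, count later entries that are smaller:
20: 3
18: 2
22: 2
14: 1
12: 0
Sum: 3 + 2 + 2 + 1 + 0 = 8

8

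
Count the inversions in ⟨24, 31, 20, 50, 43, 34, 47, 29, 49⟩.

Sweep left to right; for each value list the smaller values that follow it:
24 → 20 → 1
31 → 20, 29 → 2
20 → none → 0
50 → 43, 34, 47, 29, 49 → 5
43 → 34, 29 → 2
34 → 29 → 1
47 → 29 → 1
29 → none → 0
49 → none → 0
Sum: 1 + 2 + 0 + 5 + 2 + 1 + 1 + 0 + 0 = 12

12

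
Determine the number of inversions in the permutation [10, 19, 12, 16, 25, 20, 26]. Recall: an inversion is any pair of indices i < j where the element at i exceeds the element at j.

Count, for each position, how many later elements it exceeds:
10: 0
19: 2
12: 0
16: 0
25: 1
20: 0
26: 0
Sum: 0 + 2 + 0 + 0 + 1 + 0 + 0 = 3

3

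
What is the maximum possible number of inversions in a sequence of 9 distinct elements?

Inversions: 36

A reversed (strictly descending) arrangement makes every pair an inversion, giving C(9, 2) inversions.
C(9, 2) = 9·8/2 = 36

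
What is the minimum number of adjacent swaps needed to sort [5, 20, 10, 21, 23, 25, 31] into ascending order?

1 adjacent swap

Minimum adjacent swaps = number of inversions (each swap of adjacent out-of-order elements removes one inversion and no swap can remove more).
Count inversions — for each element, later elements that are smaller:
5: none → 0
20: 10 → 1
10: none → 0
21: none → 0
23: none → 0
25: none → 0
31: none → 0
Total inversions: 0 + 1 + 0 + 0 + 0 + 0 + 0 = 1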